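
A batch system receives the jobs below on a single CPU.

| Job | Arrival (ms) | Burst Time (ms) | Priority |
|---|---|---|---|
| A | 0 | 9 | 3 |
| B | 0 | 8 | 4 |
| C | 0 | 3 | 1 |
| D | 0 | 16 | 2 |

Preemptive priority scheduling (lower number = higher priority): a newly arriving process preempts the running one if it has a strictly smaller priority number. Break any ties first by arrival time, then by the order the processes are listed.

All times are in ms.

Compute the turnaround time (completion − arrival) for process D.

Gantt: | C 0-3 | D 3-19 | A 19-28 | B 28-36 |
Completion: A=28  B=36  C=3  D=19
Turnaround(D) = completion − arrival = 19 − 0 = 19

19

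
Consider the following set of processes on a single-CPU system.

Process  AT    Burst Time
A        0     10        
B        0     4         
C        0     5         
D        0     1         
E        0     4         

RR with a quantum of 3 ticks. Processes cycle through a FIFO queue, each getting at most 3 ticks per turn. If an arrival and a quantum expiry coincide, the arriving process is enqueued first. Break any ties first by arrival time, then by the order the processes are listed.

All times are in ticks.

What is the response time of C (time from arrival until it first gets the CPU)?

6

Gantt: | A 0-3 | B 3-6 | C 6-9 | D 9-10 | E 10-13 | A 13-16 | B 16-17 | C 17-19 | E 19-20 | A 20-24 |
Completion: A=24  B=17  C=19  D=10  E=20
Response(C) = first start − arrival = 6 − 0 = 6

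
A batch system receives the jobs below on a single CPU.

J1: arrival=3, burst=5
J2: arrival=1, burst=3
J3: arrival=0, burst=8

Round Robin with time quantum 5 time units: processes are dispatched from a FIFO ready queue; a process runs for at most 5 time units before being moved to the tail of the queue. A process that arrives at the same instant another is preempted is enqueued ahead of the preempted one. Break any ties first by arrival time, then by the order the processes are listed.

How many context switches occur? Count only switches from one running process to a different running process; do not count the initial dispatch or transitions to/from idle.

3

Timeline: | J3 0-5 | J2 5-8 | J1 8-13 | J3 13-16 |
Completion: J1=13  J2=8  J3=16
Turnaround (C−A): J1=10  J2=7  J3=16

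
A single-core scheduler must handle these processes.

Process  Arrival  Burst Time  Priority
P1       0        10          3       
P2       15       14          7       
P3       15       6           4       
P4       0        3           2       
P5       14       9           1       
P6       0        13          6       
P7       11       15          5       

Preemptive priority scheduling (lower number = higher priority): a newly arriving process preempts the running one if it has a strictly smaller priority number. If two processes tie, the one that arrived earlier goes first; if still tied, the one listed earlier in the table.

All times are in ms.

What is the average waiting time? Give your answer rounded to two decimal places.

16.00

Gantt: | P4 0-3 | P1 3-13 | P7 13-14 | P5 14-23 | P3 23-29 | P7 29-43 | P6 43-56 | P2 56-70 |
Completion: P1=13  P2=70  P3=29  P4=3  P5=23  P6=56  P7=43
Waiting times: P1=3, P2=41, P3=8, P4=0, P5=0, P6=43, P7=17
Average waiting = (3+41+8+0+0+43+17) / 7 = 112/7 = 16.00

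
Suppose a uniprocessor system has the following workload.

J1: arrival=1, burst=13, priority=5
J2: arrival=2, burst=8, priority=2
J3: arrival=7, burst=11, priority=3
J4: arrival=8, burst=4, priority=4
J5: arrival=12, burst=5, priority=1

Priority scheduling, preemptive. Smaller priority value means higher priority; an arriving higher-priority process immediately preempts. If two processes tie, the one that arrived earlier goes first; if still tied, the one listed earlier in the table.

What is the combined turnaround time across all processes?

95

Schedule: | idle 0-1 | J1 1-2 | J2 2-10 | J3 10-12 | J5 12-17 | J3 17-26 | J4 26-30 | J1 30-42 |
Completion: J1=42  J2=10  J3=26  J4=30  J5=17
Turnaround (C−A): J1=41  J2=8  J3=19  J4=22  J5=5
Turnaround = completion − arrival: J1=41, J2=8, J3=19, J4=22, J5=5
Total turnaround = 41 + 8 + 19 + 22 + 5 = 95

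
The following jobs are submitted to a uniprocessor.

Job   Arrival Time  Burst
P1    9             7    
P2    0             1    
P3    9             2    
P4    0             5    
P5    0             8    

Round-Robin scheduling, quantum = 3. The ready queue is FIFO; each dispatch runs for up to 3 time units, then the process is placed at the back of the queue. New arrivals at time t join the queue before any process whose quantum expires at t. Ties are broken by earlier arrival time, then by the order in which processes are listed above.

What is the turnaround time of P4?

Gantt: | P2 0-1 | P4 1-4 | P5 4-7 | P4 7-9 | P5 9-12 | P1 12-15 | P3 15-17 | P5 17-19 | P1 19-23 |
Completion: P1=23  P2=1  P3=17  P4=9  P5=19
Turnaround(P4) = completion − arrival = 9 − 0 = 9

9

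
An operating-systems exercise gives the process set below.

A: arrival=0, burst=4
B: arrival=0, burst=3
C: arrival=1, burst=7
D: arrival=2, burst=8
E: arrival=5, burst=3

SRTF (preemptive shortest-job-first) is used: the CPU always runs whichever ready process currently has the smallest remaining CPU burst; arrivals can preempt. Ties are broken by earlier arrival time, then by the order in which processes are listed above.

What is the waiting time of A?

Gantt: | B 0-3 | A 3-7 | E 7-10 | C 10-17 | D 17-25 |
Completion: A=7  B=3  C=17  D=25  E=10
Waiting(A) = turnaround − burst = 7 − 4 = 3

3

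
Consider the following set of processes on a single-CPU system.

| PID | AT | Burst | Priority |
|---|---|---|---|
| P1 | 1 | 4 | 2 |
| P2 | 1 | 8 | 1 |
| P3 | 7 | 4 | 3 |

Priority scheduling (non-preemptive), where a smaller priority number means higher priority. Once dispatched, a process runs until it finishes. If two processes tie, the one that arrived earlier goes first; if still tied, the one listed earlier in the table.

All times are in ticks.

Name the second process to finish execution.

P1

Timeline: | idle 0-1 | P2 1-9 | P1 9-13 | P3 13-17 |
Completion: P1=13  P2=9  P3=17
Turnaround (C−A): P1=12  P2=8  P3=10
Finish order: P2 → P1 → P3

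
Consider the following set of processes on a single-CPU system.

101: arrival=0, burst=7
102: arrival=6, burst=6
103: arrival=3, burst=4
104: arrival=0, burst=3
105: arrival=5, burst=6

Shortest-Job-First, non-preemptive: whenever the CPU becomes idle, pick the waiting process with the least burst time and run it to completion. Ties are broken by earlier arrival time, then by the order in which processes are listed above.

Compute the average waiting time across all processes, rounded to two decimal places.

5.60

Schedule: | 104 0-3 | 103 3-7 | 105 7-13 | 102 13-19 | 101 19-26 |
Completion: 101=26  102=19  103=7  104=3  105=13
Turnaround (C−A): 101=26  102=13  103=4  104=3  105=8
Waiting times: 101=19, 102=7, 103=0, 104=0, 105=2
Average waiting = (19+7+0+0+2) / 5 = 28/5 = 5.60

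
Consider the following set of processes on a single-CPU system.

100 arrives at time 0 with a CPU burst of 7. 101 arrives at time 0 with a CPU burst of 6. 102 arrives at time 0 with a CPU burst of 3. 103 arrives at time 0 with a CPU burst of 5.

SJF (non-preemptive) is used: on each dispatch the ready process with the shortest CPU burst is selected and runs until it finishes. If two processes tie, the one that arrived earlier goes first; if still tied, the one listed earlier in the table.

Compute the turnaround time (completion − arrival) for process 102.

Schedule: | 102 0-3 | 103 3-8 | 101 8-14 | 100 14-21 |
Completion: 100=21  101=14  102=3  103=8
Turnaround (C−A): 100=21  101=14  102=3  103=8
Turnaround(102) = completion − arrival = 3 − 0 = 3

3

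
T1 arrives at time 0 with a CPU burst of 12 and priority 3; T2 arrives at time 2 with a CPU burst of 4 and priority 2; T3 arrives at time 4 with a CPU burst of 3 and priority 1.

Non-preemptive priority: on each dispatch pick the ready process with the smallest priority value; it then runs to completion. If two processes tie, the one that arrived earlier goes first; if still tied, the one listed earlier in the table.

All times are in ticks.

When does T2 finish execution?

19

Timeline: | T1 0-12 | T3 12-15 | T2 15-19 |
Completion: T1=12  T2=19  T3=15
Turnaround (C−A): T1=12  T2=17  T3=11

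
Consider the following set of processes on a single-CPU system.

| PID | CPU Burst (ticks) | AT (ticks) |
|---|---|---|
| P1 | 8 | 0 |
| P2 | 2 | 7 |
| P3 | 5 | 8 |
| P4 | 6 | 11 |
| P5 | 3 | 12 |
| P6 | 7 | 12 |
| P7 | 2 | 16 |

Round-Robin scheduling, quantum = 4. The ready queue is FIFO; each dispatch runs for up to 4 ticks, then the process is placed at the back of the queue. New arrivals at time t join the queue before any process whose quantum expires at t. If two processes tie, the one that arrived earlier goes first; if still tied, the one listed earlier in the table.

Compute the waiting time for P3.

Gantt: | P1 0-8 | P2 8-10 | P3 10-14 | P4 14-18 | P5 18-21 | P6 21-25 | P3 25-26 | P7 26-28 | P4 28-30 | P6 30-33 |
Completion: P1=8  P2=10  P3=26  P4=30  P5=21  P6=33  P7=28
Turnaround (C−A): P1=8  P2=3  P3=18  P4=19  P5=9  P6=21  P7=12
Waiting(P3) = turnaround − burst = 18 − 5 = 13

13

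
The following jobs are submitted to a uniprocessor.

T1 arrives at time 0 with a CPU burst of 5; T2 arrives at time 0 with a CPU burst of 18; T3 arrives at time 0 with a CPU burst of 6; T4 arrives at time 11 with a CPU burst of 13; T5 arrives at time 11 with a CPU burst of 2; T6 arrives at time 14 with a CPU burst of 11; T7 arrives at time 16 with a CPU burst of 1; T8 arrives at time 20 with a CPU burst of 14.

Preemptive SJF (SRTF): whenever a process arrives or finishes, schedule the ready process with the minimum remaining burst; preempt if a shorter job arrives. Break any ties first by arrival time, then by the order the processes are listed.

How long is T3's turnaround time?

Timeline: | T1 0-5 | T3 5-11 | T5 11-13 | T4 13-14 | T6 14-16 | T7 16-17 | T6 17-26 | T4 26-38 | T8 38-52 | T2 52-70 |
Completion: T1=5  T2=70  T3=11  T4=38  T5=13  T6=26  T7=17  T8=52
Turnaround(T3) = completion − arrival = 11 − 0 = 11

11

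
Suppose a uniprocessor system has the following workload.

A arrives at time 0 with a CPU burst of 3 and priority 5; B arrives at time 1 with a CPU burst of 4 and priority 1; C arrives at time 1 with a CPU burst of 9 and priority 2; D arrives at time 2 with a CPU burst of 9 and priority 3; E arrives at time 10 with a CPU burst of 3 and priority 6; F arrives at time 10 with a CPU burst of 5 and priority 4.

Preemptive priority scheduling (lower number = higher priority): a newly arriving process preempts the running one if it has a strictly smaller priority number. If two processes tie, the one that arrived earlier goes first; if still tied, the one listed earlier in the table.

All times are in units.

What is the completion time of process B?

5

Timeline: | A 0-1 | B 1-5 | C 5-14 | D 14-23 | F 23-28 | A 28-30 | E 30-33 |
Completion: A=30  B=5  C=14  D=23  E=33  F=28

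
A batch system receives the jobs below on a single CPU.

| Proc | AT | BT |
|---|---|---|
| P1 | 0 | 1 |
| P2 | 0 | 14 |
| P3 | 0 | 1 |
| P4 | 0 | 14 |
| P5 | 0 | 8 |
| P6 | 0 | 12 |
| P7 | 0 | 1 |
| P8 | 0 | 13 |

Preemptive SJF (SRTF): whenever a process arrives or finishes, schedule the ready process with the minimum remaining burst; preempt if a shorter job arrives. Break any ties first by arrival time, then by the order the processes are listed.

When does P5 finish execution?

Timeline: | P1 0-1 | P3 1-2 | P7 2-3 | P5 3-11 | P6 11-23 | P8 23-36 | P2 36-50 | P4 50-64 |
Completion: P1=1  P2=50  P3=2  P4=64  P5=11  P6=23  P7=3  P8=36
Turnaround (C−A): P1=1  P2=50  P3=2  P4=64  P5=11  P6=23  P7=3  P8=36

11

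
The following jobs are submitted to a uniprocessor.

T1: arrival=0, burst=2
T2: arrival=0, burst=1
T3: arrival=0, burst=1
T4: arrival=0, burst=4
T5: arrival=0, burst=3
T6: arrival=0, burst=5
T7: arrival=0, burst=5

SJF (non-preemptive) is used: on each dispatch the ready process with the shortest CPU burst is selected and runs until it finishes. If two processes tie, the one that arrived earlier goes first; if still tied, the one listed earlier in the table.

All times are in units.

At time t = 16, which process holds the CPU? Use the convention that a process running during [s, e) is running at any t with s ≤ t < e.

T7

Timeline: | T2 0-1 | T3 1-2 | T1 2-4 | T5 4-7 | T4 7-11 | T6 11-16 | T7 16-21 |
Completion: T1=4  T2=1  T3=2  T4=11  T5=7  T6=16  T7=21
Turnaround (C−A): T1=4  T2=1  T3=2  T4=11  T5=7  T6=16  T7=21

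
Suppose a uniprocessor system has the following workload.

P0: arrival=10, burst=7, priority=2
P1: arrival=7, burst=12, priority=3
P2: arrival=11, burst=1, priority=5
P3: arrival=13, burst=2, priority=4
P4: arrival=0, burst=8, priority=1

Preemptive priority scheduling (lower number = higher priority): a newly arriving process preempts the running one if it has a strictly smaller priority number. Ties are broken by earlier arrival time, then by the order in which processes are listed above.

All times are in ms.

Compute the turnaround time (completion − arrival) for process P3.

Timeline: | P4 0-8 | P1 8-10 | P0 10-17 | P1 17-27 | P3 27-29 | P2 29-30 |
Completion: P0=17  P1=27  P2=30  P3=29  P4=8
Turnaround (C−A): P0=7  P1=20  P2=19  P3=16  P4=8
Turnaround(P3) = completion − arrival = 29 − 13 = 16

16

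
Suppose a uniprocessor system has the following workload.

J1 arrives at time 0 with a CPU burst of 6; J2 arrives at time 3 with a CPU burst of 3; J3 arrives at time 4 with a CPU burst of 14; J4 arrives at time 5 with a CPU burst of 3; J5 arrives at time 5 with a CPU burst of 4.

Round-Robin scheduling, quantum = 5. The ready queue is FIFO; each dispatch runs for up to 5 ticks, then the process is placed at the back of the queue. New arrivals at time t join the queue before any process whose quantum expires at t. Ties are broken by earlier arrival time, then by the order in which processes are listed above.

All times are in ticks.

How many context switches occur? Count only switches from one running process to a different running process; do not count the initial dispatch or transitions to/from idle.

6

Timeline: | J1 0-5 | J2 5-8 | J3 8-13 | J4 13-16 | J5 16-20 | J1 20-21 | J3 21-30 |
Completion: J1=21  J2=8  J3=30  J4=16  J5=20
Turnaround (C−A): J1=21  J2=5  J3=26  J4=11  J5=15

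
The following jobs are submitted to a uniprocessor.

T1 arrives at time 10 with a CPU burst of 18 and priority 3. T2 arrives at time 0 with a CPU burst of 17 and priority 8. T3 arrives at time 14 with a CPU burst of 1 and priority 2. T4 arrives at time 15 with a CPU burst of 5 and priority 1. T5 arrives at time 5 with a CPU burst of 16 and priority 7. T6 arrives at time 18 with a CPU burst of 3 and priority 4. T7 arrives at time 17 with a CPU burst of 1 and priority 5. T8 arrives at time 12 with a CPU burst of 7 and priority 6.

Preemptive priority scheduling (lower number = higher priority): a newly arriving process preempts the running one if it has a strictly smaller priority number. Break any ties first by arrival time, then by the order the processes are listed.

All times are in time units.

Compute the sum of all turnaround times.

222

Schedule: | T2 0-5 | T5 5-10 | T1 10-14 | T3 14-15 | T4 15-20 | T1 20-34 | T6 34-37 | T7 37-38 | T8 38-45 | T5 45-56 | T2 56-68 |
Completion: T1=34  T2=68  T3=15  T4=20  T5=56  T6=37  T7=38  T8=45
Turnaround (C−A): T1=24  T2=68  T3=1  T4=5  T5=51  T6=19  T7=21  T8=33
Turnaround = completion − arrival: T1=24, T2=68, T3=1, T4=5, T5=51, T6=19, T7=21, T8=33
Total turnaround = 24 + 68 + 1 + 5 + 51 + 19 + 21 + 33 = 222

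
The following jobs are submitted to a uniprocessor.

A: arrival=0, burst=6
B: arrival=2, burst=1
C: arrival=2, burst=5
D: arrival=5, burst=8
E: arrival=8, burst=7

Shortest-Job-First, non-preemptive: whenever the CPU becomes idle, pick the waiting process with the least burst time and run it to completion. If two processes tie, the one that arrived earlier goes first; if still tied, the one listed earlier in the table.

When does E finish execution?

Schedule: | A 0-6 | B 6-7 | C 7-12 | E 12-19 | D 19-27 |
Completion: A=6  B=7  C=12  D=27  E=19
Turnaround (C−A): A=6  B=5  C=10  D=22  E=11

19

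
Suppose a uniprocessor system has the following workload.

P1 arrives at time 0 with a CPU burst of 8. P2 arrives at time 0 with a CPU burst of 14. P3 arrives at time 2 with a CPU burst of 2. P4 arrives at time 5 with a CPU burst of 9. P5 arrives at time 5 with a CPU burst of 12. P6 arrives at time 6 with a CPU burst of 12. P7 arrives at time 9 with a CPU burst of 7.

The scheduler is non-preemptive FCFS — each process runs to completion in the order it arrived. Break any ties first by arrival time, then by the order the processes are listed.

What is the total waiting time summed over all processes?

Gantt: | P1 0-8 | P2 8-22 | P3 22-24 | P4 24-33 | P5 33-45 | P6 45-57 | P7 57-64 |
Completion: P1=8  P2=22  P3=24  P4=33  P5=45  P6=57  P7=64
Waiting = turnaround − burst: P1=0, P2=8, P3=20, P4=19, P5=28, P6=39, P7=48
Total waiting = 0 + 8 + 20 + 19 + 28 + 39 + 48 = 162

162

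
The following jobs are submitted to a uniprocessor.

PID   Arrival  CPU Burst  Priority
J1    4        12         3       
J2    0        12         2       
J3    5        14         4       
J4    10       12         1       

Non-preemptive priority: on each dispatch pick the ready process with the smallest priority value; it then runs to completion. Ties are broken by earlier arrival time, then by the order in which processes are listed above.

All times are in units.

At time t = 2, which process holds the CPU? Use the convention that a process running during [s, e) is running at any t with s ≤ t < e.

Schedule: | J2 0-12 | J4 12-24 | J1 24-36 | J3 36-50 |
Completion: J1=36  J2=12  J3=50  J4=24

J2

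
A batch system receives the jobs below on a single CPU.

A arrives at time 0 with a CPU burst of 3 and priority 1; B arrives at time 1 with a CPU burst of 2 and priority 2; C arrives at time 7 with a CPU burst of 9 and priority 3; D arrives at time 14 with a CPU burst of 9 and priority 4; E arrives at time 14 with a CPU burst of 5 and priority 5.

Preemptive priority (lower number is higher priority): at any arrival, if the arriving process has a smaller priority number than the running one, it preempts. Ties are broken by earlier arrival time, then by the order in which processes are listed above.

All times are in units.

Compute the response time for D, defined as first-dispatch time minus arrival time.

Schedule: | A 0-3 | B 3-5 | idle 5-7 | C 7-16 | D 16-25 | E 25-30 |
Completion: A=3  B=5  C=16  D=25  E=30
Turnaround (C−A): A=3  B=4  C=9  D=11  E=16
Response(D) = first start − arrival = 16 − 14 = 2

2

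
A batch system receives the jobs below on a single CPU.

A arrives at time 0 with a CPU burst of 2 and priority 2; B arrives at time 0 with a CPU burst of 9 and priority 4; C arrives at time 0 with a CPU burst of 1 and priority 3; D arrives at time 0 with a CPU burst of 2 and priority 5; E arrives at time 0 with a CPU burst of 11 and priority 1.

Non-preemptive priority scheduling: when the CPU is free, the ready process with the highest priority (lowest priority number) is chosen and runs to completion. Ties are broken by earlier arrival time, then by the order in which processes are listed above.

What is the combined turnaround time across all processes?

Timeline: | E 0-11 | A 11-13 | C 13-14 | B 14-23 | D 23-25 |
Completion: A=13  B=23  C=14  D=25  E=11
Turnaround = completion − arrival: A=13, B=23, C=14, D=25, E=11
Total turnaround = 13 + 23 + 14 + 25 + 11 = 86

86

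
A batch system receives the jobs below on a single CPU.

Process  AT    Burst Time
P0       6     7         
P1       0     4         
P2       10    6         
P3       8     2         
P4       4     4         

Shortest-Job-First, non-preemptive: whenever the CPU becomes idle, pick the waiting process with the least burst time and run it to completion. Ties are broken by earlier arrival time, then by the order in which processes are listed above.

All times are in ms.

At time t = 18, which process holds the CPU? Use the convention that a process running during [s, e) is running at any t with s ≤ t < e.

Timeline: | P1 0-4 | P4 4-8 | P3 8-10 | P2 10-16 | P0 16-23 |
Completion: P0=23  P1=4  P2=16  P3=10  P4=8

P0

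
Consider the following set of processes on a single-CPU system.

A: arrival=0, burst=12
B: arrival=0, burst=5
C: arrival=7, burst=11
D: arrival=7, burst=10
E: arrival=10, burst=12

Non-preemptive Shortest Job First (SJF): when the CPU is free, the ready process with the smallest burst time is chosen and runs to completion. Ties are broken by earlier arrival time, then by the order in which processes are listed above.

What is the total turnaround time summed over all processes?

113

Schedule: | B 0-5 | A 5-17 | D 17-27 | C 27-38 | E 38-50 |
Completion: A=17  B=5  C=38  D=27  E=50
Turnaround (C−A): A=17  B=5  C=31  D=20  E=40
Turnaround = completion − arrival: A=17, B=5, C=31, D=20, E=40
Total turnaround = 17 + 5 + 31 + 20 + 40 = 113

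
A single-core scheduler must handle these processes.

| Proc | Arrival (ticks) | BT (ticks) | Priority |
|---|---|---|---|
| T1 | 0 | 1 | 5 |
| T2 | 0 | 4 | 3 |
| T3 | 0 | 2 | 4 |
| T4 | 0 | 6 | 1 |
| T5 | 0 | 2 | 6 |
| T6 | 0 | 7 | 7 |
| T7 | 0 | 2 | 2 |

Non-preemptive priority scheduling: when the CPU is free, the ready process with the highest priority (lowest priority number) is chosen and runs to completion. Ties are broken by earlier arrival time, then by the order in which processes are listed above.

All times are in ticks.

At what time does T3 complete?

Gantt: | T4 0-6 | T7 6-8 | T2 8-12 | T3 12-14 | T1 14-15 | T5 15-17 | T6 17-24 |
Completion: T1=15  T2=12  T3=14  T4=6  T5=17  T6=24  T7=8

14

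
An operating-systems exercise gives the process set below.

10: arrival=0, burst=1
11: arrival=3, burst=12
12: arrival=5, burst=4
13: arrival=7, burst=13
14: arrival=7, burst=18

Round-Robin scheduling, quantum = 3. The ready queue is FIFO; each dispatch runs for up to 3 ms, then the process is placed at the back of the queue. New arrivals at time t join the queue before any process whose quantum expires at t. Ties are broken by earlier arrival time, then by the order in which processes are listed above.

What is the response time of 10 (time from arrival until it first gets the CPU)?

Gantt: | 10 0-1 | idle 1-3 | 11 3-6 | 12 6-9 | 11 9-12 | 13 12-15 | 14 15-18 | 12 18-19 | 11 19-22 | 13 22-25 | 14 25-28 | 11 28-31 | 13 31-34 | 14 34-37 | 13 37-40 | 14 40-43 | 13 43-44 | 14 44-50 |
Completion: 10=1  11=31  12=19  13=44  14=50
Turnaround (C−A): 10=1  11=28  12=14  13=37  14=43
Response(10) = first start − arrival = 0 − 0 = 0

0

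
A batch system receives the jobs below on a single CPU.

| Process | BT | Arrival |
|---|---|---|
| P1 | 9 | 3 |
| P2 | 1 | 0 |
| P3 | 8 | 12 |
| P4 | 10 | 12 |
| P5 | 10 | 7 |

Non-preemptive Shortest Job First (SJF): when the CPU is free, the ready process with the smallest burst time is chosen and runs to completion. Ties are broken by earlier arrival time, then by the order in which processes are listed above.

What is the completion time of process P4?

Schedule: | P2 0-1 | idle 1-3 | P1 3-12 | P3 12-20 | P5 20-30 | P4 30-40 |
Completion: P1=12  P2=1  P3=20  P4=40  P5=30
Turnaround (C−A): P1=9  P2=1  P3=8  P4=28  P5=23

40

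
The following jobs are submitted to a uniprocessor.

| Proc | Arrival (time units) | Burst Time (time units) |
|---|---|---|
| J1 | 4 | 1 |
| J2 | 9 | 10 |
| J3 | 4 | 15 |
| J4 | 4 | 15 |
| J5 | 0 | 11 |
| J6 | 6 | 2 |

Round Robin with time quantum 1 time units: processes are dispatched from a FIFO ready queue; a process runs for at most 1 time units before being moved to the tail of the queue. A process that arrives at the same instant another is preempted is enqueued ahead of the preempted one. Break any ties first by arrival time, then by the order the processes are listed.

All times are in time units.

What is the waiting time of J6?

6

Gantt: | J5 0-4 | J1 4-5 | J3 5-6 | J4 6-7 | J5 7-8 | J6 8-9 | J3 9-10 | J4 10-11 | J5 11-12 | J2 12-13 | J6 13-14 | J3 14-15 | J4 15-16 | J5 16-17 | J2 17-18 | J3 18-19 | J4 19-20 | J5 20-21 | J2 21-22 | J3 22-23 | J4 23-24 | J5 24-25 | J2 25-26 | J3 26-27 | J4 27-28 | J5 28-29 | J2 29-30 | J3 30-31 | J4 31-32 | J5 32-33 | J2 33-34 | J3 34-35 | J4 35-36 | J2 36-37 | J3 37-38 | J4 38-39 | J2 39-40 | J3 40-41 | J4 41-42 | J2 42-43 | J3 43-44 | J4 44-45 | J2 45-46 | J3 46-47 | J4 47-48 | J3 48-49 | J4 49-50 | J3 50-51 | J4 51-52 | J3 52-53 | J4 53-54 |
Completion: J1=5  J2=46  J3=53  J4=54  J5=33  J6=14
Turnaround (C−A): J1=1  J2=37  J3=49  J4=50  J5=33  J6=8
Waiting(J6) = turnaround − burst = 8 − 2 = 6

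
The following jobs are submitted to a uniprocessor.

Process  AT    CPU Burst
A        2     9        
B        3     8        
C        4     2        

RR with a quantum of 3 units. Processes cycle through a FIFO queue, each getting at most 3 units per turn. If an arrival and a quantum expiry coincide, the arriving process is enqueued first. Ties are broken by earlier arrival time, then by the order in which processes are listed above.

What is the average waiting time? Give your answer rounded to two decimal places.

7.33

Gantt: | idle 0-2 | A 2-5 | B 5-8 | C 8-10 | A 10-13 | B 13-16 | A 16-19 | B 19-21 |
Completion: A=19  B=21  C=10
Turnaround (C−A): A=17  B=18  C=6
Waiting times: A=8, B=10, C=4
Average waiting = (8+10+4) / 3 = 22/3 = 7.33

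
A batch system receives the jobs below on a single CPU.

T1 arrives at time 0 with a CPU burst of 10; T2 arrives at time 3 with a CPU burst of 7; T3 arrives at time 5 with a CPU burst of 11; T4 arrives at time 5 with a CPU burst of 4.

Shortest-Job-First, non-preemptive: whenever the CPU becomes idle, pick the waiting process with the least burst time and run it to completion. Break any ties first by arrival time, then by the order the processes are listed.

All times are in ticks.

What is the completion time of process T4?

14

Schedule: | T1 0-10 | T4 10-14 | T2 14-21 | T3 21-32 |
Completion: T1=10  T2=21  T3=32  T4=14
Turnaround (C−A): T1=10  T2=18  T3=27  T4=9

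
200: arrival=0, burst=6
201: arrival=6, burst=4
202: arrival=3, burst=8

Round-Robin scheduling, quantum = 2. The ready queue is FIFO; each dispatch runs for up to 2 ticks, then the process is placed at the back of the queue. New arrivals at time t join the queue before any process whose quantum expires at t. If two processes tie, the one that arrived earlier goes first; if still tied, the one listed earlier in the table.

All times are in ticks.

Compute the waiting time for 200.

2

Gantt: | 200 0-4 | 202 4-6 | 200 6-8 | 201 8-10 | 202 10-12 | 201 12-14 | 202 14-18 |
Completion: 200=8  201=14  202=18
Waiting(200) = turnaround − burst = 8 − 6 = 2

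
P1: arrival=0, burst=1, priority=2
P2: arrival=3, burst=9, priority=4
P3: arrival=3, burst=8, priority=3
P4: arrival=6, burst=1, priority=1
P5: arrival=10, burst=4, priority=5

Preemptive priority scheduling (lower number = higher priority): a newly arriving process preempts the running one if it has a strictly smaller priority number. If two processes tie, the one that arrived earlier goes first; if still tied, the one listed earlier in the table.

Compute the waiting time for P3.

1

Timeline: | P1 0-1 | idle 1-3 | P3 3-6 | P4 6-7 | P3 7-12 | P2 12-21 | P5 21-25 |
Completion: P1=1  P2=21  P3=12  P4=7  P5=25
Turnaround (C−A): P1=1  P2=18  P3=9  P4=1  P5=15
Waiting(P3) = turnaround − burst = 9 − 8 = 1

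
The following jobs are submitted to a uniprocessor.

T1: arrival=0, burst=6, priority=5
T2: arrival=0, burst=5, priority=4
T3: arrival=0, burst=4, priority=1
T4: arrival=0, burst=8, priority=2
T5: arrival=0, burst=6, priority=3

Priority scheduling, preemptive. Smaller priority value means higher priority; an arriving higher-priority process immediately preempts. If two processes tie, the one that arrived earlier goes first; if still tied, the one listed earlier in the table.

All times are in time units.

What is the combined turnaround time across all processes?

Gantt: | T3 0-4 | T4 4-12 | T5 12-18 | T2 18-23 | T1 23-29 |
Completion: T1=29  T2=23  T3=4  T4=12  T5=18
Turnaround (C−A): T1=29  T2=23  T3=4  T4=12  T5=18
Turnaround = completion − arrival: T1=29, T2=23, T3=4, T4=12, T5=18
Total turnaround = 29 + 23 + 4 + 12 + 18 = 86

86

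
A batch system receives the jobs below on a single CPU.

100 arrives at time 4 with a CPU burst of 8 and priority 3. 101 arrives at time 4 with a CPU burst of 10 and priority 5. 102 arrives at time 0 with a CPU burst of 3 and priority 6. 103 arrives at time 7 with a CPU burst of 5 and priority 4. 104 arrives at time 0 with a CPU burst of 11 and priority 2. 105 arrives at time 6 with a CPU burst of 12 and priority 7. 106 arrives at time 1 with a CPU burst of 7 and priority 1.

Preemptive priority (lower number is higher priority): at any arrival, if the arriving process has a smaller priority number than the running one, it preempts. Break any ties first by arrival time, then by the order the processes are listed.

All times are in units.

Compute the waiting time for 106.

0

Gantt: | 104 0-1 | 106 1-8 | 104 8-18 | 100 18-26 | 103 26-31 | 101 31-41 | 102 41-44 | 105 44-56 |
Completion: 100=26  101=41  102=44  103=31  104=18  105=56  106=8
Turnaround (C−A): 100=22  101=37  102=44  103=24  104=18  105=50  106=7
Waiting(106) = turnaround − burst = 7 − 7 = 0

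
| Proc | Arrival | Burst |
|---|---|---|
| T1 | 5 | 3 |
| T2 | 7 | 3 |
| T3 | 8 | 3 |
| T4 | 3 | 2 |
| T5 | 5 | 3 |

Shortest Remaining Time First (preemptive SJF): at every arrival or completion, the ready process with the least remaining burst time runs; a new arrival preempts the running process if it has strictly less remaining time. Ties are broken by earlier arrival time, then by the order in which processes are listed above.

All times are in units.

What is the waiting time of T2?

Gantt: | idle 0-3 | T4 3-5 | T1 5-8 | T5 8-11 | T2 11-14 | T3 14-17 |
Completion: T1=8  T2=14  T3=17  T4=5  T5=11
Turnaround (C−A): T1=3  T2=7  T3=9  T4=2  T5=6
Waiting(T2) = turnaround − burst = 7 − 3 = 4

4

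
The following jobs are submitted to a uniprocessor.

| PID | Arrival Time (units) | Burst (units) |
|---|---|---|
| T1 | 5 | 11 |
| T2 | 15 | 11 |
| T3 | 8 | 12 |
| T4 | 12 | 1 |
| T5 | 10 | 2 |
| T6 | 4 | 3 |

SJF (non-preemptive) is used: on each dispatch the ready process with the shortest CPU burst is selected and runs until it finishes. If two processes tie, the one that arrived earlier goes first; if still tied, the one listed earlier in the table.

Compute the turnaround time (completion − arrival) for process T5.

11

Gantt: | idle 0-4 | T6 4-7 | T1 7-18 | T4 18-19 | T5 19-21 | T2 21-32 | T3 32-44 |
Completion: T1=18  T2=32  T3=44  T4=19  T5=21  T6=7
Turnaround (C−A): T1=13  T2=17  T3=36  T4=7  T5=11  T6=3
Turnaround(T5) = completion − arrival = 21 − 10 = 11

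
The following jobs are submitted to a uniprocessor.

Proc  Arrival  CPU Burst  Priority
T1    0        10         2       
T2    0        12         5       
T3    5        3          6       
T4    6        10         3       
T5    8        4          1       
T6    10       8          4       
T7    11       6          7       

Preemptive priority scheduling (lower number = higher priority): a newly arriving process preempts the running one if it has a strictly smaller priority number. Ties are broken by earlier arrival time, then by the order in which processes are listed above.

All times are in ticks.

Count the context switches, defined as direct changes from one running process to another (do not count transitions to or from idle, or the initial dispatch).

Timeline: | T1 0-8 | T5 8-12 | T1 12-14 | T4 14-24 | T6 24-32 | T2 32-44 | T3 44-47 | T7 47-53 |
Completion: T1=14  T2=44  T3=47  T4=24  T5=12  T6=32  T7=53
Turnaround (C−A): T1=14  T2=44  T3=42  T4=18  T5=4  T6=22  T7=42

7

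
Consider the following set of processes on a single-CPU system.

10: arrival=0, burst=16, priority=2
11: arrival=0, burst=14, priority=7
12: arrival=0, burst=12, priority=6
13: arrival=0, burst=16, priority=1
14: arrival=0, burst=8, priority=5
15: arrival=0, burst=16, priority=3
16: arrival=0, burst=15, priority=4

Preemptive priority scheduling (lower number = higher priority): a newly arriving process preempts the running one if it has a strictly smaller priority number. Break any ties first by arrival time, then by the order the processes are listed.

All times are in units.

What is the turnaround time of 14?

Gantt: | 13 0-16 | 10 16-32 | 15 32-48 | 16 48-63 | 14 63-71 | 12 71-83 | 11 83-97 |
Completion: 10=32  11=97  12=83  13=16  14=71  15=48  16=63
Turnaround (C−A): 10=32  11=97  12=83  13=16  14=71  15=48  16=63
Turnaround(14) = completion − arrival = 71 − 0 = 71

71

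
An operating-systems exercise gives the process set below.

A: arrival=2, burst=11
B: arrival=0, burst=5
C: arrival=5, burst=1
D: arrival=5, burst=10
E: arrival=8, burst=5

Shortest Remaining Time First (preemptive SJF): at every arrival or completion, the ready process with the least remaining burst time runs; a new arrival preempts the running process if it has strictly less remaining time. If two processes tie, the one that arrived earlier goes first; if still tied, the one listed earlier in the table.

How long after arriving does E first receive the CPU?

Schedule: | B 0-5 | C 5-6 | D 6-8 | E 8-13 | D 13-21 | A 21-32 |
Completion: A=32  B=5  C=6  D=21  E=13
Turnaround (C−A): A=30  B=5  C=1  D=16  E=5
Response(E) = first start − arrival = 8 − 8 = 0

0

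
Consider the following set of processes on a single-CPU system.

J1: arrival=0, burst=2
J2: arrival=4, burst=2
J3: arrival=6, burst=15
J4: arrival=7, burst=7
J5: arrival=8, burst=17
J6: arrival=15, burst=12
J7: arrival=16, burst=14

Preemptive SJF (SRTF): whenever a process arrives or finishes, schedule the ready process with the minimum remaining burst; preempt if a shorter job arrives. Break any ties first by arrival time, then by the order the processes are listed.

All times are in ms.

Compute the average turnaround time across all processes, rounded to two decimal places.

22.57

Schedule: | J1 0-2 | idle 2-4 | J2 4-6 | J3 6-7 | J4 7-14 | J3 14-15 | J6 15-27 | J3 27-40 | J7 40-54 | J5 54-71 |
Completion: J1=2  J2=6  J3=40  J4=14  J5=71  J6=27  J7=54
Turnaround times: J1=2, J2=2, J3=34, J4=7, J5=63, J6=12, J7=38
Average turnaround = (2+2+34+7+63+12+38) / 7 = 158/7 = 22.57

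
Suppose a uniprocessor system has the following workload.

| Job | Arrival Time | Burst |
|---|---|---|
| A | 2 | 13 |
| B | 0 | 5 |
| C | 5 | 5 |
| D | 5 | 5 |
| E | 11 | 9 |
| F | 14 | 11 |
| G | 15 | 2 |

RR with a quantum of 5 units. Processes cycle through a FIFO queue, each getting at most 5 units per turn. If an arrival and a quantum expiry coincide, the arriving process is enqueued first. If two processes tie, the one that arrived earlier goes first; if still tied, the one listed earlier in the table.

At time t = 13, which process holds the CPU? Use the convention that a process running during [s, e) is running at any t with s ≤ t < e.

Timeline: | B 0-5 | A 5-10 | C 10-15 | D 15-20 | A 20-25 | E 25-30 | F 30-35 | G 35-37 | A 37-40 | E 40-44 | F 44-50 |
Completion: A=40  B=5  C=15  D=20  E=44  F=50  G=37
Turnaround (C−A): A=38  B=5  C=10  D=15  E=33  F=36  G=22

C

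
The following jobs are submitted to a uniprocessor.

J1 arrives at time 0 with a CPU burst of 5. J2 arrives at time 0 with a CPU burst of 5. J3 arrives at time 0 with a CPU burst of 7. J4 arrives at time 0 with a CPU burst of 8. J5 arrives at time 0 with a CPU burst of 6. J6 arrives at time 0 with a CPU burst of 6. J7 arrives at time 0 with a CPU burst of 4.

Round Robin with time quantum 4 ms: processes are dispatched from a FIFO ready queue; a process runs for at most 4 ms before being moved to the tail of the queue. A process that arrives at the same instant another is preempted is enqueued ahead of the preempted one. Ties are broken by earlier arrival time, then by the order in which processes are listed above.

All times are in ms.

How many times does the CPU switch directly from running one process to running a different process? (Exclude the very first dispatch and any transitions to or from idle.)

12

Gantt: | J1 0-4 | J2 4-8 | J3 8-12 | J4 12-16 | J5 16-20 | J6 20-24 | J7 24-28 | J1 28-29 | J2 29-30 | J3 30-33 | J4 33-37 | J5 37-39 | J6 39-41 |
Completion: J1=29  J2=30  J3=33  J4=37  J5=39  J6=41  J7=28
Turnaround (C−A): J1=29  J2=30  J3=33  J4=37  J5=39  J6=41  J7=28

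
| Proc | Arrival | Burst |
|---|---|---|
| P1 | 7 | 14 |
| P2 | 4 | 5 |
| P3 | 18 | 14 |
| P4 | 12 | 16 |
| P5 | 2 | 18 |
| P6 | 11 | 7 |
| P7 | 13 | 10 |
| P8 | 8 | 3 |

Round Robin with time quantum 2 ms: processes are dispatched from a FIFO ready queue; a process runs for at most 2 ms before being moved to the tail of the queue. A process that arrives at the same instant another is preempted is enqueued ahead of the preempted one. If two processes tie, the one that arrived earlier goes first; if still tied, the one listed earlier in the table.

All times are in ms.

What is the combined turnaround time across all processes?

Gantt: | idle 0-2 | P5 2-4 | P2 4-6 | P5 6-8 | P2 8-10 | P1 10-12 | P8 12-14 | P5 14-16 | P2 16-17 | P6 17-19 | P4 19-21 | P1 21-23 | P7 23-25 | P8 25-26 | P5 26-28 | P3 28-30 | P6 30-32 | P4 32-34 | P1 34-36 | P7 36-38 | P5 38-40 | P3 40-42 | P6 42-44 | P4 44-46 | P1 46-48 | P7 48-50 | P5 50-52 | P3 52-54 | P6 54-55 | P4 55-57 | P1 57-59 | P7 59-61 | P5 61-63 | P3 63-65 | P4 65-67 | P1 67-69 | P7 69-71 | P5 71-73 | P3 73-75 | P4 75-77 | P1 77-79 | P5 79-81 | P3 81-83 | P4 83-85 | P3 85-87 | P4 87-89 |
Completion: P1=79  P2=17  P3=87  P4=89  P5=81  P6=55  P7=71  P8=26
Turnaround = completion − arrival: P1=72, P2=13, P3=69, P4=77, P5=79, P6=44, P7=58, P8=18
Total turnaround = 72 + 13 + 69 + 77 + 79 + 44 + 58 + 18 = 430

430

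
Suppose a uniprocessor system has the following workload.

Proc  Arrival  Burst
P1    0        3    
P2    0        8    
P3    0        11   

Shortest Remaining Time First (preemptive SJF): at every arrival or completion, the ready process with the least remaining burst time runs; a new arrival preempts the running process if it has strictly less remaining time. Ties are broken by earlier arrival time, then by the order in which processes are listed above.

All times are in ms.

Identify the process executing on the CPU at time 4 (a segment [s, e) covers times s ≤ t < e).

Schedule: | P1 0-3 | P2 3-11 | P3 11-22 |
Completion: P1=3  P2=11  P3=22

P2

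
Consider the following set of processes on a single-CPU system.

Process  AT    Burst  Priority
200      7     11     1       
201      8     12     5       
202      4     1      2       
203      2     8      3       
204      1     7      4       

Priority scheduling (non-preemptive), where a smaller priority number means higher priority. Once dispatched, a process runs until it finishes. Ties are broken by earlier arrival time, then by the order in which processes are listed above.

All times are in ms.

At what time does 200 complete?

19

Schedule: | idle 0-1 | 204 1-8 | 200 8-19 | 202 19-20 | 203 20-28 | 201 28-40 |
Completion: 200=19  201=40  202=20  203=28  204=8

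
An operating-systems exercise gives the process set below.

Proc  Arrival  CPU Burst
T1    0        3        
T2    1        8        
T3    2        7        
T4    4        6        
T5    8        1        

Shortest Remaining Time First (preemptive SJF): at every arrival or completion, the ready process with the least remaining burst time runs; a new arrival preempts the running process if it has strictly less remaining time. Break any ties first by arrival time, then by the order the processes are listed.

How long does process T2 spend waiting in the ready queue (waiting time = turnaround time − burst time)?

Gantt: | T1 0-3 | T3 3-8 | T5 8-9 | T3 9-11 | T4 11-17 | T2 17-25 |
Completion: T1=3  T2=25  T3=11  T4=17  T5=9
Turnaround (C−A): T1=3  T2=24  T3=9  T4=13  T5=1
Waiting(T2) = turnaround − burst = 24 − 8 = 16

16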